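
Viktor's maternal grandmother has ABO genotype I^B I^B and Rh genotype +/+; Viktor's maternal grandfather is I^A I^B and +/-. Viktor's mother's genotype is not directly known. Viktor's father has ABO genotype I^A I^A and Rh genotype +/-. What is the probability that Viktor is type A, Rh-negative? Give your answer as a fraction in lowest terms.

Viktor's mother's ABO genotype from I^B I^B × I^A I^B: 1/2 I^A I^B, 1/2 I^B I^B.
Crossing each possibility with the father I^A I^A and summing P(type A): 1/2·1/2 + 1/2·0 = 1/4.
Similarly for Rh via the mother's Rh distribution: P(Rh-) = 1/8.
Independent loci: 1/4 × 1/8 = 1/32.

1/32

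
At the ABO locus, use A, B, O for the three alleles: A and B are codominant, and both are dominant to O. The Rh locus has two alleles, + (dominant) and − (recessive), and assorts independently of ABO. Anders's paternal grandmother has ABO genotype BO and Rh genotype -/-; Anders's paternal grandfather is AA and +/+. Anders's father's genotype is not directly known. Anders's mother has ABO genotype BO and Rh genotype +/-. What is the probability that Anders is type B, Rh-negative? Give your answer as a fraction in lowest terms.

Anders's father's ABO genotype from BO × AA: 1/2 AB, 1/2 AO.
Crossing each possibility with the mother BO and summing P(type B): 1/2·1/2 + 1/2·1/4 = 3/8.
Similarly for Rh via the father's Rh distribution: P(Rh-) = 1/4.
Independent loci: 3/8 × 1/4 = 3/32.

3/32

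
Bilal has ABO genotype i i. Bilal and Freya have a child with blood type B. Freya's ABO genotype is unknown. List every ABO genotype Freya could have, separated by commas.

I^A I^B, I^B I^B, I^B i

For each candidate genotype of Freya, check whether crossing it with i i can produce every observed child phenotype.
  I^A I^A → possible child types {A} ✗
  I^A I^B → possible child types {A, B} ✓
  I^A i → possible child types {O, A} ✗
  I^B I^B → possible child types {B} ✓
  I^B i → possible child types {O, B} ✓
  i i → possible child types {O} ✗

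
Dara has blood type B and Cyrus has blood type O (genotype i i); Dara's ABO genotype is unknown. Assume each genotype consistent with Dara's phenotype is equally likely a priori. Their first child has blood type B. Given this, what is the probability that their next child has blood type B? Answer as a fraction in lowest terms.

Possible genotypes: Dara ∈ {I^B I^B, I^B i}; Cyrus ∈ {i i}.
Weight each parental genotype pair by prior × P(type-B child):
  I^B I^B × i i: posterior weight 2/3; P(next child type B) = 1.
  I^B i × i i: posterior weight 1/3; P(next child type B) = 1/2.
Weighted sum = 5/6.

5/6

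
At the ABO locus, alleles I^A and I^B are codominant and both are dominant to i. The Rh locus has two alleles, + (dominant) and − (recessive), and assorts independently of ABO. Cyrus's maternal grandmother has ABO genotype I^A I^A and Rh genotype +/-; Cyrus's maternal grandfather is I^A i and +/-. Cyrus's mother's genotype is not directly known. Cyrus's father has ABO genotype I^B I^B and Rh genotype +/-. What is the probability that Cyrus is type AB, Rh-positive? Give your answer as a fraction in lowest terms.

9/16

Cyrus's mother's ABO genotype from I^A I^A × I^A i: 1/2 I^A I^A, 1/2 I^A i.
Crossing each possibility with the father I^B I^B and summing P(type AB): 1/2·1 + 1/2·1/2 = 3/4.
Similarly for Rh via the mother's Rh distribution: P(Rh+) = 3/4.
Independent loci: 3/4 × 3/4 = 9/16.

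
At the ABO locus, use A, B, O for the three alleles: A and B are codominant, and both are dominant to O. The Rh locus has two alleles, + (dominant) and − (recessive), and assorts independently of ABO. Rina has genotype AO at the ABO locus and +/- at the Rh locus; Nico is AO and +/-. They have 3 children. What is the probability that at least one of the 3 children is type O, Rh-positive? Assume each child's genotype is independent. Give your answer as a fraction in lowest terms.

ABO cross AO × AO → 1/4 O, 3/4 A.
Rh cross +/- × +/- → 3/4 Rh+, 1/4 Rh-; so P(type O, Rh-positive) = 1/4 × 3/4 = 3/16 per child.
P(none) = (13/16)^3 = 2197/4096; P(at least one) = 1 − 2197/4096 = 1899/4096.

1899/4096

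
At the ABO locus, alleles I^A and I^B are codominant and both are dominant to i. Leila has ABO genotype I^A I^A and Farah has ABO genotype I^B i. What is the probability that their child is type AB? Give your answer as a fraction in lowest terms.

ABO cross I^A I^A × I^B i → offspring phenotypes: 1/2 A, 1/2 AB.
So P(type AB) = 1/2.

1/2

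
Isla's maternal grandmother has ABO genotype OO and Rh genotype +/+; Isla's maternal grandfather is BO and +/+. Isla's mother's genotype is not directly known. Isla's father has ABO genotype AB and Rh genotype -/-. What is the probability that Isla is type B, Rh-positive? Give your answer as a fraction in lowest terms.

Isla's mother's ABO genotype from OO × BO: 1/2 BO, 1/2 OO.
Crossing each possibility with the father AB and summing P(type B): 1/2·1/2 + 1/2·1/2 = 1/2.
Similarly for Rh via the mother's Rh distribution: P(Rh+) = 1.
Independent loci: 1/2 × 1 = 1/2.

1/2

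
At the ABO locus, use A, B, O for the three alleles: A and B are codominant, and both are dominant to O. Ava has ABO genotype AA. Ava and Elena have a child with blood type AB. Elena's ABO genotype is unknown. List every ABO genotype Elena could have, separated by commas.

For each candidate genotype of Elena, check whether crossing it with AA can produce every observed child phenotype.
  AA → possible child types {A} ✗
  AB → possible child types {A, AB} ✓
  AO → possible child types {A} ✗
  BB → possible child types {AB} ✓
  BO → possible child types {A, AB} ✓
  OO → possible child types {A} ✗

AB, BB, BO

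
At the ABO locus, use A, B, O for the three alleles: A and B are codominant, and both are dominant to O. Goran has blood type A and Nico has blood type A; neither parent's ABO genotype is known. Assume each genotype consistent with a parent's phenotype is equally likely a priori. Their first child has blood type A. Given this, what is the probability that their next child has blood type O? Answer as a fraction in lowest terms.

1/20

Possible genotypes: Goran ∈ {AA, AO}; Nico ∈ {AA, AO}.
Weight each parental genotype pair by prior × P(type-A child):
  AA × AA: posterior weight 4/15; P(next child type O) = 0.
  AA × AO: posterior weight 4/15; P(next child type O) = 0.
  AO × AA: posterior weight 4/15; P(next child type O) = 0.
  AO × AO: posterior weight 1/5; P(next child type O) = 1/4.
Weighted sum = 1/20.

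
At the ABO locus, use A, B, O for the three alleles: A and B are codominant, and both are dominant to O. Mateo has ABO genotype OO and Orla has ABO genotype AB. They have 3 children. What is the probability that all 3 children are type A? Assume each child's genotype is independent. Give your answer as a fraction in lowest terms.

1/8

ABO cross OO × AB → 1/2 A, 1/2 B.
So P(type A) = 1/2 per child.
All 3 independent: (1/2)^3 = 1/8.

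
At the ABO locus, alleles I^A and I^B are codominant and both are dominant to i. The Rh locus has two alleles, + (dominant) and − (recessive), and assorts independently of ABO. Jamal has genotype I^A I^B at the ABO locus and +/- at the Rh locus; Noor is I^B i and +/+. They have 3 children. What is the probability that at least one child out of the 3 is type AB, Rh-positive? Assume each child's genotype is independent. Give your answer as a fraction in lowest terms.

37/64

ABO cross I^A I^B × I^B i → 1/4 A, 1/2 B, 1/4 AB.
Rh cross +/- × +/+ → 1 Rh+; so P(type AB, Rh-positive) = 1/4 × 1 = 1/4 per child.
P(none) = (3/4)^3 = 27/64; P(at least one) = 1 − 27/64 = 37/64.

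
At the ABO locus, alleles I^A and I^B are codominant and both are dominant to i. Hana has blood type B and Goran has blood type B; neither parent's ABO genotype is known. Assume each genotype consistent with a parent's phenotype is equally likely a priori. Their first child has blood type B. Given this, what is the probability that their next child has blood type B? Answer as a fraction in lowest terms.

Possible genotypes: Hana ∈ {I^B I^B, I^B i}; Goran ∈ {I^B I^B, I^B i}.
Weight each parental genotype pair by prior × P(type-B child):
  I^B I^B × I^B I^B: posterior weight 4/15; P(next child type B) = 1.
  I^B I^B × I^B i: posterior weight 4/15; P(next child type B) = 1.
  I^B i × I^B I^B: posterior weight 4/15; P(next child type B) = 1.
  I^B i × I^B i: posterior weight 1/5; P(next child type B) = 3/4.
Weighted sum = 19/20.

19/20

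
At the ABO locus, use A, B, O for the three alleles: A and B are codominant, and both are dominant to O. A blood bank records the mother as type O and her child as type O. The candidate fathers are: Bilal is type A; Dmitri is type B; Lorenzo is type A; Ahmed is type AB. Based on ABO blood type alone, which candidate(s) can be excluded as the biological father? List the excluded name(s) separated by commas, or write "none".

A candidate is excluded only if no genotype consistent with his phenotype could produce a type O child with a type O mother.
Ahmed (type AB): no genotype consistent with that phenotype can produce a type-O child with a type-O mother.

Ahmed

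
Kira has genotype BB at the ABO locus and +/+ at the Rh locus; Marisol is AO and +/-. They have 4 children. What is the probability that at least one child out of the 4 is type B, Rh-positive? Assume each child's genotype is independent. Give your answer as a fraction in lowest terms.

15/16

ABO cross BB × AO → 1/2 B, 1/2 AB.
Rh cross +/+ × +/- → 1 Rh+; so P(type B, Rh-positive) = 1/2 × 1 = 1/2 per child.
P(none) = (1/2)^4 = 1/16; P(at least one) = 1 − 1/16 = 15/16.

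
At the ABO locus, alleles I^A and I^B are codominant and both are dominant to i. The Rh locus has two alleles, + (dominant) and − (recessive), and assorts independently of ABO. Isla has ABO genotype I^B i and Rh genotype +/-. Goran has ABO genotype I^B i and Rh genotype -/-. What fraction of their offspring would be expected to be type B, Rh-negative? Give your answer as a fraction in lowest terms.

ABO cross I^B i × I^B i → offspring phenotypes: 1/4 O, 3/4 B.
Rh cross +/- × -/- → 1/2 Rh+, 1/2 Rh-.
Independent loci: P(type B, Rh-negative) = 3/4 × 1/2 = 3/8.

3/8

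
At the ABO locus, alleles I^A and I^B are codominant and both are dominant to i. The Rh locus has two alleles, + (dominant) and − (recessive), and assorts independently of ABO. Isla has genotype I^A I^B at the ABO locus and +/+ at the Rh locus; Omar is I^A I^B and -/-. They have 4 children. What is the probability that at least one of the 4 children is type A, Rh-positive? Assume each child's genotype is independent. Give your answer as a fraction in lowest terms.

ABO cross I^A I^B × I^A I^B → 1/4 A, 1/4 B, 1/2 AB.
Rh cross +/+ × -/- → 1 Rh+; so P(type A, Rh-positive) = 1/4 × 1 = 1/4 per child.
P(none) = (3/4)^4 = 81/256; P(at least one) = 1 − 81/256 = 175/256.

175/256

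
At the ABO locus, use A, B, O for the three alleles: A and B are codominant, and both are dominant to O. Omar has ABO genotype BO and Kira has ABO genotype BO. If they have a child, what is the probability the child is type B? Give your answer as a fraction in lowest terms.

3/4

ABO cross BO × BO → offspring phenotypes: 1/4 O, 3/4 B.
So P(type B) = 3/4.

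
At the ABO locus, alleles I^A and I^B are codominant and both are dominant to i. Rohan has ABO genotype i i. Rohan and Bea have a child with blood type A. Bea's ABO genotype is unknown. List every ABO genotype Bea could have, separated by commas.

I^A I^A, I^A I^B, I^A i

For each candidate genotype of Bea, check whether crossing it with i i can produce every observed child phenotype.
  I^A I^A → possible child types {A} ✓
  I^A I^B → possible child types {A, B} ✓
  I^A i → possible child types {O, A} ✓
  I^B I^B → possible child types {B} ✗
  I^B i → possible child types {O, B} ✗
  i i → possible child types {O} ✗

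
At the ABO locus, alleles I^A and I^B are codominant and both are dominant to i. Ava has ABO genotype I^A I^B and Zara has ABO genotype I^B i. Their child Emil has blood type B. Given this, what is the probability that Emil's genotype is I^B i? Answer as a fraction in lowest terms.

Cross I^A I^B × I^B i → 1/4 I^A I^B, 1/4 I^A i, 1/4 I^B I^B, 1/4 I^B i.
Type-B genotypes among offspring: I^B I^B (1/4), I^B i (1/4); total 1/2.
P(I^B i | type B) = (1/4) / (1/2) = 1/2.

1/2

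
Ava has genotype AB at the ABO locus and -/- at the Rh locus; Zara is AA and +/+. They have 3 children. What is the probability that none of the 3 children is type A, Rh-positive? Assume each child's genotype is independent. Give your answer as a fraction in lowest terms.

ABO cross AB × AA → 1/2 A, 1/2 AB.
Rh cross -/- × +/+ → 1 Rh+; so P(type A, Rh-positive) = 1/2 × 1 = 1/2 per child.
P(not type A, Rh-positive) = 1/2 for one child; (1/2)^3 = 1/8.

1/8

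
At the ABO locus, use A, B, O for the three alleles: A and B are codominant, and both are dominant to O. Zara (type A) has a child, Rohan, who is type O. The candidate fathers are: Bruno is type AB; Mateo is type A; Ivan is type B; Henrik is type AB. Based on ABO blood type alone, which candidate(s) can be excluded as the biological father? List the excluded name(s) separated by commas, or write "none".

A candidate is excluded only if no genotype consistent with his phenotype could produce a type O child with a type A mother.
Bruno (type AB): no genotype consistent with that phenotype can produce a type-O child with a type-A mother.
Henrik (type AB): no genotype consistent with that phenotype can produce a type-O child with a type-A mother.

Bruno, Henrik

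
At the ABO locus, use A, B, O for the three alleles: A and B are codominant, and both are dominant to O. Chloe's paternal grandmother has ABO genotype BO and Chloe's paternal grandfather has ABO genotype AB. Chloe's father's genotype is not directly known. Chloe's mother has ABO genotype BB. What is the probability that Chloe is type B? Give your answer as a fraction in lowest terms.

Chloe's father's ABO genotype from BO × AB: 1/4 AB, 1/4 AO, 1/4 BB, 1/4 BO.
Crossing each possibility with the mother BB and summing P(type B): 1/4·1/2 + 1/4·1/2 + 1/4·1 + 1/4·1 = 3/4.

3/4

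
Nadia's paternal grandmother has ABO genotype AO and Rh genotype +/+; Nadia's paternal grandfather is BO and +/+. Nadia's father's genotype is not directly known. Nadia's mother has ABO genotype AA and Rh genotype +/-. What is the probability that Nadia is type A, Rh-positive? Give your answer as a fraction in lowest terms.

Nadia's father's ABO genotype from AO × BO: 1/4 AB, 1/4 AO, 1/4 BO, 1/4 OO.
Crossing each possibility with the mother AA and summing P(type A): 1/4·1/2 + 1/4·1 + 1/4·1/2 + 1/4·1 = 3/4.
Similarly for Rh via the father's Rh distribution: P(Rh+) = 1.
Independent loci: 3/4 × 1 = 3/4.

3/4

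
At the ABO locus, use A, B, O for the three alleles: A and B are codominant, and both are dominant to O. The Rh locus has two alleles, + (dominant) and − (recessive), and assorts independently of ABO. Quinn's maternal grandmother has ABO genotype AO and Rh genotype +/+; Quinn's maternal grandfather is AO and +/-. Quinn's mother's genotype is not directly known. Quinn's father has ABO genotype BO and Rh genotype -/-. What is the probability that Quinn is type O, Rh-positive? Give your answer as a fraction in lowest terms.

Quinn's mother's ABO genotype from AO × AO: 1/4 AA, 1/2 AO, 1/4 OO.
Crossing each possibility with the father BO and summing P(type O): 1/4·0 + 1/2·1/4 + 1/4·1/2 = 1/4.
Similarly for Rh via the mother's Rh distribution: P(Rh+) = 3/4.
Independent loci: 1/4 × 3/4 = 3/16.

3/16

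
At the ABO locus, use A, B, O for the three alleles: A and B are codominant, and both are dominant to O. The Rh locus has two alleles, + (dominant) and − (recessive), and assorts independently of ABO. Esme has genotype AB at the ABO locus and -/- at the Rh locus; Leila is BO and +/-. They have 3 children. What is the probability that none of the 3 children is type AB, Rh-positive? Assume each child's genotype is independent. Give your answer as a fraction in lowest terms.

343/512

ABO cross AB × BO → 1/4 A, 1/2 B, 1/4 AB.
Rh cross -/- × +/- → 1/2 Rh+, 1/2 Rh-; so P(type AB, Rh-positive) = 1/4 × 1/2 = 1/8 per child.
P(not type AB, Rh-positive) = 7/8 for one child; (7/8)^3 = 343/512.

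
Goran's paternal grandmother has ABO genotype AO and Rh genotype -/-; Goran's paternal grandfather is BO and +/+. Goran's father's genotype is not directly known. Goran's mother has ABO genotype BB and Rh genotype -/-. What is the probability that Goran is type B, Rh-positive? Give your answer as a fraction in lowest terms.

3/8

Goran's father's ABO genotype from AO × BO: 1/4 AB, 1/4 AO, 1/4 BO, 1/4 OO.
Crossing each possibility with the mother BB and summing P(type B): 1/4·1/2 + 1/4·1/2 + 1/4·1 + 1/4·1 = 3/4.
Similarly for Rh via the father's Rh distribution: P(Rh+) = 1/2.
Independent loci: 3/4 × 1/2 = 3/8.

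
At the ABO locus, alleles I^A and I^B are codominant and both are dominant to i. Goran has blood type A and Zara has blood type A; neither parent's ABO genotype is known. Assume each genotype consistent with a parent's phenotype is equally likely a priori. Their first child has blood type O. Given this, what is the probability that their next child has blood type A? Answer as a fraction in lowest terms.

3/4

Possible genotypes: Goran ∈ {I^A I^A, I^A i}; Zara ∈ {I^A I^A, I^A i}.
Weight each parental genotype pair by prior × P(type-O child):
  I^A i × I^A i: posterior weight 1; P(next child type A) = 3/4.
Weighted sum = 3/4.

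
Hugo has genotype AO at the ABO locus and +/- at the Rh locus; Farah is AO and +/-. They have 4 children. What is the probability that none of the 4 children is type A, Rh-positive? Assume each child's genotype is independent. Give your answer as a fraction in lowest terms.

ABO cross AO × AO → 1/4 O, 3/4 A.
Rh cross +/- × +/- → 3/4 Rh+, 1/4 Rh-; so P(type A, Rh-positive) = 3/4 × 3/4 = 9/16 per child.
P(not type A, Rh-positive) = 7/16 for one child; (7/16)^4 = 2401/65536.

2401/65536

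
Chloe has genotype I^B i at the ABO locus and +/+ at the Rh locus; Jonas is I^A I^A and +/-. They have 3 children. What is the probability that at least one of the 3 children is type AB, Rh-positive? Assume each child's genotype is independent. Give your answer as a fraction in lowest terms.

7/8

ABO cross I^B i × I^A I^A → 1/2 A, 1/2 AB.
Rh cross +/+ × +/- → 1 Rh+; so P(type AB, Rh-positive) = 1/2 × 1 = 1/2 per child.
P(none) = (1/2)^3 = 1/8; P(at least one) = 1 − 1/8 = 7/8.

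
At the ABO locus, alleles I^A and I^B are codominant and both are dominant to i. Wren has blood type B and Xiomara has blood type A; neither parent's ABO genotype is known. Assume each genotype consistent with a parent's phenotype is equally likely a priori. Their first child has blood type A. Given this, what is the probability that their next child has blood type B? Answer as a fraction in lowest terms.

Possible genotypes: Wren ∈ {I^B I^B, I^B i}; Xiomara ∈ {I^A I^A, I^A i}.
Weight each parental genotype pair by prior × P(type-A child):
  I^B i × I^A I^A: posterior weight 2/3; P(next child type B) = 0.
  I^B i × I^A i: posterior weight 1/3; P(next child type B) = 1/4.
Weighted sum = 1/12.

1/12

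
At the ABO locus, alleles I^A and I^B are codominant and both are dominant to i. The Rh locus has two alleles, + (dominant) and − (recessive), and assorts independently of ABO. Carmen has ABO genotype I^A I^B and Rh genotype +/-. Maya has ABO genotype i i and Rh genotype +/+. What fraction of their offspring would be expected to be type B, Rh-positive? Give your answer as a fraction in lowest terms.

1/2

ABO cross I^A I^B × i i → offspring phenotypes: 1/2 A, 1/2 B.
Rh cross +/- × +/+ → 1 Rh+.
Independent loci: P(type B, Rh-positive) = 1/2 × 1 = 1/2.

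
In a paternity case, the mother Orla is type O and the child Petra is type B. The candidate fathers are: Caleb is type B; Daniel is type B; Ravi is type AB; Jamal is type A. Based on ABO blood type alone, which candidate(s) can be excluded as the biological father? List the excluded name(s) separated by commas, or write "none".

Jamal

A candidate is excluded only if no genotype consistent with his phenotype could produce a type B child with a type O mother.
Jamal (type A): no genotype consistent with that phenotype can produce a type-B child with a type-O mother.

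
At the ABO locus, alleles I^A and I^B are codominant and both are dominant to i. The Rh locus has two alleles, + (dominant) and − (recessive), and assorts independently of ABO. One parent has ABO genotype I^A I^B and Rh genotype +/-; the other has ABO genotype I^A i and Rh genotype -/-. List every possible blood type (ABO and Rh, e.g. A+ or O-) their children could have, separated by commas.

Gametes from I^A I^B × I^A i give offspring ABO genotypes I^A I^A, I^A I^B, I^A i, I^B i, i.e. phenotypes A, B, AB.
Rh cross +/- × -/- → phenotypes Rh+, Rh-.
Combining independently: A+, A-, B+, B-, AB+, AB-.

A+, A-, B+, B-, AB+, AB-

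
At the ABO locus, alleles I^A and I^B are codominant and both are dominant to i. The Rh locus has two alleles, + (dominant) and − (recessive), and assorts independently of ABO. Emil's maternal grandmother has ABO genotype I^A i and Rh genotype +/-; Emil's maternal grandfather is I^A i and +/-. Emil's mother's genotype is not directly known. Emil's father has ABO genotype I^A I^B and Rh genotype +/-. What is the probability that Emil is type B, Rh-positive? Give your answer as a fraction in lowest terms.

3/16

Emil's mother's ABO genotype from I^A i × I^A i: 1/4 I^A I^A, 1/2 I^A i, 1/4 i i.
Crossing each possibility with the father I^A I^B and summing P(type B): 1/4·0 + 1/2·1/4 + 1/4·1/2 = 1/4.
Similarly for Rh via the mother's Rh distribution: P(Rh+) = 3/4.
Independent loci: 1/4 × 3/4 = 3/16.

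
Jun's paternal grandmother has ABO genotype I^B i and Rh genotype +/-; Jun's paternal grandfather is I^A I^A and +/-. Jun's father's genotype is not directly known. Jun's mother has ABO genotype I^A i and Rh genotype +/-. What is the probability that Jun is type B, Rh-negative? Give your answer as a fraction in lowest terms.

Jun's father's ABO genotype from I^B i × I^A I^A: 1/2 I^A I^B, 1/2 I^A i.
Crossing each possibility with the mother I^A i and summing P(type B): 1/2·1/4 + 1/2·0 = 1/8.
Similarly for Rh via the father's Rh distribution: P(Rh-) = 1/4.
Independent loci: 1/8 × 1/4 = 1/32.

1/32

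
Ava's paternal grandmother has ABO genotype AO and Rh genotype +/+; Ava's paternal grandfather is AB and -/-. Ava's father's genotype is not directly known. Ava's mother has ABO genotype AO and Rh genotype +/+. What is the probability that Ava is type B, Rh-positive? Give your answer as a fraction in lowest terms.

Ava's father's ABO genotype from AO × AB: 1/4 AA, 1/4 AB, 1/4 AO, 1/4 BO.
Crossing each possibility with the mother AO and summing P(type B): 1/4·0 + 1/4·1/4 + 1/4·0 + 1/4·1/4 = 1/8.
Similarly for Rh via the father's Rh distribution: P(Rh+) = 1.
Independent loci: 1/8 × 1 = 1/8.

1/8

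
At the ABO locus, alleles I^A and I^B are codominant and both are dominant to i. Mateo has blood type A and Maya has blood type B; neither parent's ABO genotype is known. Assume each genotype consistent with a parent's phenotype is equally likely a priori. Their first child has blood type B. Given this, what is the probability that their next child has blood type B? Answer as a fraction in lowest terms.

Possible genotypes: Mateo ∈ {I^A I^A, I^A i}; Maya ∈ {I^B I^B, I^B i}.
Weight each parental genotype pair by prior × P(type-B child):
  I^A i × I^B I^B: posterior weight 2/3; P(next child type B) = 1/2.
  I^A i × I^B i: posterior weight 1/3; P(next child type B) = 1/4.
Weighted sum = 5/12.

5/12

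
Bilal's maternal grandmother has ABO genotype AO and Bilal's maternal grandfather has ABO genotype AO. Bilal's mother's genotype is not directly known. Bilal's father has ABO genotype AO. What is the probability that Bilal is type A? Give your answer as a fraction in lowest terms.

Bilal's mother's ABO genotype from AO × AO: 1/4 AA, 1/2 AO, 1/4 OO.
Crossing each possibility with the father AO and summing P(type A): 1/4·1 + 1/2·3/4 + 1/4·1/2 = 3/4.

3/4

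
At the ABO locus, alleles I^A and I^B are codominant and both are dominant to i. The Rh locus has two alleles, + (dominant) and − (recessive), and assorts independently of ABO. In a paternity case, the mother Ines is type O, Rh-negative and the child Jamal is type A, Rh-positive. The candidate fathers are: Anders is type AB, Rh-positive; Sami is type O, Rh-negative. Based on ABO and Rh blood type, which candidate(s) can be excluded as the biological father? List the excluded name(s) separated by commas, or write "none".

Sami

A candidate is excluded only if no genotype consistent with his phenotype could produce a type A, Rh-positive child with a type O, Rh-negative mother.
Sami (type O, Rh-): no genotype consistent with that phenotype can produce a type-A Rh+ child with a type-O mother.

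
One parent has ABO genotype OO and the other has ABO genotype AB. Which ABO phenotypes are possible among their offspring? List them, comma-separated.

A, B

Gametes from OO × AB give offspring ABO genotypes AO, BO, i.e. phenotypes A, B.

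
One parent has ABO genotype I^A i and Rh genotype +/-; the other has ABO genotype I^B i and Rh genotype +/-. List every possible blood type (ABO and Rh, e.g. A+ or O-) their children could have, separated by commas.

Gametes from I^A i × I^B i give offspring ABO genotypes I^A I^B, I^A i, I^B i, i i, i.e. phenotypes O, A, B, AB.
Rh cross +/- × +/- → phenotypes Rh+, Rh-.
Combining independently: O+, O-, A+, A-, B+, B-, AB+, AB-.

O+, O-, A+, A-, B+, B-, AB+, AB-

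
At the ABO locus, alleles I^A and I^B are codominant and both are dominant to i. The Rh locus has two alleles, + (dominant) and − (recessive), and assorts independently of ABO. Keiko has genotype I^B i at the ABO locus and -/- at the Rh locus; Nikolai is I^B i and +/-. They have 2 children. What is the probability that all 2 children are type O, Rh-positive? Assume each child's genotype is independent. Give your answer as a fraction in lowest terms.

1/64

ABO cross I^B i × I^B i → 1/4 O, 3/4 B.
Rh cross -/- × +/- → 1/2 Rh+, 1/2 Rh-; so P(type O, Rh-positive) = 1/4 × 1/2 = 1/8 per child.
All 2 independent: (1/8)^2 = 1/64.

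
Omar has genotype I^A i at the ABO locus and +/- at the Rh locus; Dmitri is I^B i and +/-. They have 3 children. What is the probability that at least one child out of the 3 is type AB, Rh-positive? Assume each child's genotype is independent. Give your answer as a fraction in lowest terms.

1899/4096

ABO cross I^A i × I^B i → 1/4 O, 1/4 A, 1/4 B, 1/4 AB.
Rh cross +/- × +/- → 3/4 Rh+, 1/4 Rh-; so P(type AB, Rh-positive) = 1/4 × 3/4 = 3/16 per child.
P(none) = (13/16)^3 = 2197/4096; P(at least one) = 1 − 2197/4096 = 1899/4096.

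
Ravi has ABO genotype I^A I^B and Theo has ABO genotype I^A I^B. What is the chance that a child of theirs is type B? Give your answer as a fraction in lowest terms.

ABO cross I^A I^B × I^A I^B → offspring phenotypes: 1/4 A, 1/4 B, 1/2 AB.
So P(type B) = 1/4.

1/4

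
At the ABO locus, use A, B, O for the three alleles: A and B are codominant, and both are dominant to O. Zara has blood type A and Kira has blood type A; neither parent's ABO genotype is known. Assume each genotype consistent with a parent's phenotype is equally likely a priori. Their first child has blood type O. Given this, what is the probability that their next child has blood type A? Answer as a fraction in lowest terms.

3/4

Possible genotypes: Zara ∈ {AA, AO}; Kira ∈ {AA, AO}.
Weight each parental genotype pair by prior × P(type-O child):
  AO × AO: posterior weight 1; P(next child type A) = 3/4.
Weighted sum = 3/4.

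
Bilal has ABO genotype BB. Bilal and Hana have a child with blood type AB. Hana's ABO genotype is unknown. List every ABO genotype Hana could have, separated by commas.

For each candidate genotype of Hana, check whether crossing it with BB can produce every observed child phenotype.
  AA → possible child types {AB} ✓
  AB → possible child types {B, AB} ✓
  AO → possible child types {B, AB} ✓
  BB → possible child types {B} ✗
  BO → possible child types {B} ✗
  OO → possible child types {B} ✗

AA, AB, AO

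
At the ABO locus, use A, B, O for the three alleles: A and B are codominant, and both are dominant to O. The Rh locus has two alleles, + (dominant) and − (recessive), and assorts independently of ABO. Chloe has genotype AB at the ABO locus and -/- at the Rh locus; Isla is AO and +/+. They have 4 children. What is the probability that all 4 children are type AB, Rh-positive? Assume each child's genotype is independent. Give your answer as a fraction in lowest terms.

ABO cross AB × AO → 1/2 A, 1/4 B, 1/4 AB.
Rh cross -/- × +/+ → 1 Rh+; so P(type AB, Rh-positive) = 1/4 × 1 = 1/4 per child.
All 4 independent: (1/4)^4 = 1/256.

1/256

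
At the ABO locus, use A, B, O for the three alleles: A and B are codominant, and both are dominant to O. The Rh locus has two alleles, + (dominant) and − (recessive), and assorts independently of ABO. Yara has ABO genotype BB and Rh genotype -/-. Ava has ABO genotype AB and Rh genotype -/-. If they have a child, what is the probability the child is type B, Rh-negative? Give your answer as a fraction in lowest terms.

1/2

ABO cross BB × AB → offspring phenotypes: 1/2 B, 1/2 AB.
Rh cross -/- × -/- → 1 Rh-.
Independent loci: P(type B, Rh-negative) = 1/2 × 1 = 1/2.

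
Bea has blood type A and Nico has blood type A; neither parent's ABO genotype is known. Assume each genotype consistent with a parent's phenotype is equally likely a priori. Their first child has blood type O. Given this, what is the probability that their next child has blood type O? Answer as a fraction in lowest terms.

1/4

Possible genotypes: Bea ∈ {I^A I^A, I^A i}; Nico ∈ {I^A I^A, I^A i}.
Weight each parental genotype pair by prior × P(type-O child):
  I^A i × I^A i: posterior weight 1; P(next child type O) = 1/4.
Weighted sum = 1/4.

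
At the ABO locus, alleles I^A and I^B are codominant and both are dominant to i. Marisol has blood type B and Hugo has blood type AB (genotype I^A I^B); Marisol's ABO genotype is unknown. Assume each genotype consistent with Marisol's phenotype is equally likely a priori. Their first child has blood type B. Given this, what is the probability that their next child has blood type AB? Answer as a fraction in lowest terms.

Possible genotypes: Marisol ∈ {I^B I^B, I^B i}; Hugo ∈ {I^A I^B}.
Weight each parental genotype pair by prior × P(type-B child):
  I^B I^B × I^A I^B: posterior weight 1/2; P(next child type AB) = 1/2.
  I^B i × I^A I^B: posterior weight 1/2; P(next child type AB) = 1/4.
Weighted sum = 3/8.

3/8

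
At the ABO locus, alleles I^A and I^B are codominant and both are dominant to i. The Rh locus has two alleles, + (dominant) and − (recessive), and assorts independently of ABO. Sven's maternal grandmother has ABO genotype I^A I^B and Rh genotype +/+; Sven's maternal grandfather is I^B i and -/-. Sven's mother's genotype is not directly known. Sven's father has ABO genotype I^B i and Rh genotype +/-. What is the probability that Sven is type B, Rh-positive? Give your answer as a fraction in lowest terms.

Sven's mother's ABO genotype from I^A I^B × I^B i: 1/4 I^A I^B, 1/4 I^A i, 1/4 I^B I^B, 1/4 I^B i.
Crossing each possibility with the father I^B i and summing P(type B): 1/4·1/2 + 1/4·1/4 + 1/4·1 + 1/4·3/4 = 5/8.
Similarly for Rh via the mother's Rh distribution: P(Rh+) = 3/4.
Independent loci: 5/8 × 3/4 = 15/32.

15/32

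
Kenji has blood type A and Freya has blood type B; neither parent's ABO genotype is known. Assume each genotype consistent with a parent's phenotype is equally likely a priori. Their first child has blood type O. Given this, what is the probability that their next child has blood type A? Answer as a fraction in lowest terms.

Possible genotypes: Kenji ∈ {I^A I^A, I^A i}; Freya ∈ {I^B I^B, I^B i}.
Weight each parental genotype pair by prior × P(type-O child):
  I^A i × I^B i: posterior weight 1; P(next child type A) = 1/4.
Weighted sum = 1/4.

1/4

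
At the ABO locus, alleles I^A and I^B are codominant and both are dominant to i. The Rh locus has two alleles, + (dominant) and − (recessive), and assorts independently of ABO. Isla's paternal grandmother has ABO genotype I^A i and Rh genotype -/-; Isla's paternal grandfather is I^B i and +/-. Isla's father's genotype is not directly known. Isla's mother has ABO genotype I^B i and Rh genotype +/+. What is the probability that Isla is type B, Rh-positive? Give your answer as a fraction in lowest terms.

1/2

Isla's father's ABO genotype from I^A i × I^B i: 1/4 I^A I^B, 1/4 I^A i, 1/4 I^B i, 1/4 i i.
Crossing each possibility with the mother I^B i and summing P(type B): 1/4·1/2 + 1/4·1/4 + 1/4·3/4 + 1/4·1/2 = 1/2.
Similarly for Rh via the father's Rh distribution: P(Rh+) = 1.
Independent loci: 1/2 × 1 = 1/2.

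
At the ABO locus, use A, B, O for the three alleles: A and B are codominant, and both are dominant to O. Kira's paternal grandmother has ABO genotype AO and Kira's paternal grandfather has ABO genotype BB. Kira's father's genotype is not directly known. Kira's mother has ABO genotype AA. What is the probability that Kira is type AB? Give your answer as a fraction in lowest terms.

Kira's father's ABO genotype from AO × BB: 1/2 AB, 1/2 BO.
Crossing each possibility with the mother AA and summing P(type AB): 1/2·1/2 + 1/2·1/2 = 1/2.

1/2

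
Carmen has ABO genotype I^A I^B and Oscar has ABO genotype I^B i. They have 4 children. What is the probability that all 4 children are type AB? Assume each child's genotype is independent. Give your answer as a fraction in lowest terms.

1/256

ABO cross I^A I^B × I^B i → 1/4 A, 1/2 B, 1/4 AB.
So P(type AB) = 1/4 per child.
All 4 independent: (1/4)^4 = 1/256.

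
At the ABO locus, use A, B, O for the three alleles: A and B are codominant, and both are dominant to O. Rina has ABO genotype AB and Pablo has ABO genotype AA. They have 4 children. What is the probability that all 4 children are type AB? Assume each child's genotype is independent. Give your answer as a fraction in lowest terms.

1/16

ABO cross AB × AA → 1/2 A, 1/2 AB.
So P(type AB) = 1/2 per child.
All 4 independent: (1/2)^4 = 1/16.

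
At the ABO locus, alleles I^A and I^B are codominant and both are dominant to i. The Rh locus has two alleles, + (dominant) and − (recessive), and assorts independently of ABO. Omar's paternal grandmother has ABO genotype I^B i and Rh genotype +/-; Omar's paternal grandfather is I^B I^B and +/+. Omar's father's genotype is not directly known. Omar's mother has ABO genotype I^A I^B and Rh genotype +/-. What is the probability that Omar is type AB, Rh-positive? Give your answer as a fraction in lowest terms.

Omar's father's ABO genotype from I^B i × I^B I^B: 1/2 I^B I^B, 1/2 I^B i.
Crossing each possibility with the mother I^A I^B and summing P(type AB): 1/2·1/2 + 1/2·1/4 = 3/8.
Similarly for Rh via the father's Rh distribution: P(Rh+) = 7/8.
Independent loci: 3/8 × 7/8 = 21/64.

21/64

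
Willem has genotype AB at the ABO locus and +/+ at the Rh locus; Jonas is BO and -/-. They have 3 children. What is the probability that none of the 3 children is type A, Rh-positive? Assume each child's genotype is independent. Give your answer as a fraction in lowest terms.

27/64

ABO cross AB × BO → 1/4 A, 1/2 B, 1/4 AB.
Rh cross +/+ × -/- → 1 Rh+; so P(type A, Rh-positive) = 1/4 × 1 = 1/4 per child.
P(not type A, Rh-positive) = 3/4 for one child; (3/4)^3 = 27/64.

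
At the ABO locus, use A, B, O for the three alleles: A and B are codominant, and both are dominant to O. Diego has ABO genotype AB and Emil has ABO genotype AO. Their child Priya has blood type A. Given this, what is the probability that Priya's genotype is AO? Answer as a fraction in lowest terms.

Cross AB × AO → 1/4 AA, 1/4 AB, 1/4 AO, 1/4 BO.
Type-A genotypes among offspring: AA (1/4), AO (1/4); total 1/2.
P(AO | type A) = (1/4) / (1/2) = 1/2.

1/2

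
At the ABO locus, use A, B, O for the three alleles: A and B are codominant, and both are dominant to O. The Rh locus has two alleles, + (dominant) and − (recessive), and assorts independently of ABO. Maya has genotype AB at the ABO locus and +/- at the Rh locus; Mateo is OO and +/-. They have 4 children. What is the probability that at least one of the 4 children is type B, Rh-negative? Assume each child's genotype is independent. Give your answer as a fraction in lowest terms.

ABO cross AB × OO → 1/2 A, 1/2 B.
Rh cross +/- × +/- → 3/4 Rh+, 1/4 Rh-; so P(type B, Rh-negative) = 1/2 × 1/4 = 1/8 per child.
P(none) = (7/8)^4 = 2401/4096; P(at least one) = 1 − 2401/4096 = 1695/4096.

1695/4096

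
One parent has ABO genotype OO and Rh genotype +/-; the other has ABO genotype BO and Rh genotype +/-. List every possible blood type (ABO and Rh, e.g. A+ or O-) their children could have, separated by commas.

O+, O-, B+, B-

Gametes from OO × BO give offspring ABO genotypes BO, OO, i.e. phenotypes O, B.
Rh cross +/- × +/- → phenotypes Rh+, Rh-.
Combining independently: O+, O-, B+, B-.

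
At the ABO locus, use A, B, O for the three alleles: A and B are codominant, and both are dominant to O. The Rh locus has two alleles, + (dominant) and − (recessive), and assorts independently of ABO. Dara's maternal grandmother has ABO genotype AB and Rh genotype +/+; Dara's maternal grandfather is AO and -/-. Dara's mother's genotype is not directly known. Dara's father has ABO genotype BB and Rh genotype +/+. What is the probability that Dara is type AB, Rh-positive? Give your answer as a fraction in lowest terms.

1/2

Dara's mother's ABO genotype from AB × AO: 1/4 AA, 1/4 AB, 1/4 AO, 1/4 BO.
Crossing each possibility with the father BB and summing P(type AB): 1/4·1 + 1/4·1/2 + 1/4·1/2 + 1/4·0 = 1/2.
Similarly for Rh via the mother's Rh distribution: P(Rh+) = 1.
Independent loci: 1/2 × 1 = 1/2.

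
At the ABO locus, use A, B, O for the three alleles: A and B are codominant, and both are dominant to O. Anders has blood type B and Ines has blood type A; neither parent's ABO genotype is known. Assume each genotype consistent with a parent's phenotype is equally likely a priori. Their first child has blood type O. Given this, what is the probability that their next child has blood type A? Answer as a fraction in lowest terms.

Possible genotypes: Anders ∈ {BB, BO}; Ines ∈ {AA, AO}.
Weight each parental genotype pair by prior × P(type-O child):
  BO × AO: posterior weight 1; P(next child type A) = 1/4.
Weighted sum = 1/4.

1/4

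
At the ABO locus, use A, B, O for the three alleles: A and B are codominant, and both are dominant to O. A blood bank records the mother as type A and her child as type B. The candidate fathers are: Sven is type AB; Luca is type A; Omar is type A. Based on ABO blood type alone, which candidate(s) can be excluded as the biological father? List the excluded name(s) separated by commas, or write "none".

Luca, Omar

A candidate is excluded only if no genotype consistent with his phenotype could produce a type B child with a type A mother.
Luca (type A): no genotype consistent with that phenotype can produce a type-B child with a type-A mother.
Omar (type A): no genotype consistent with that phenotype can produce a type-B child with a type-A mother.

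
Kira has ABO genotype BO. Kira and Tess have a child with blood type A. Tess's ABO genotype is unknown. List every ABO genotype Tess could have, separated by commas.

AA, AB, AO

For each candidate genotype of Tess, check whether crossing it with BO can produce every observed child phenotype.
  AA → possible child types {A, AB} ✓
  AB → possible child types {A, B, AB} ✓
  AO → possible child types {O, A, B, AB} ✓
  BB → possible child types {B} ✗
  BO → possible child types {O, B} ✗
  OO → possible child types {O, B} ✗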